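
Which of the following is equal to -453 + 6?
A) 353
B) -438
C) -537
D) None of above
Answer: D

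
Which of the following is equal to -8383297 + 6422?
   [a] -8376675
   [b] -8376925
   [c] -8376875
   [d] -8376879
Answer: c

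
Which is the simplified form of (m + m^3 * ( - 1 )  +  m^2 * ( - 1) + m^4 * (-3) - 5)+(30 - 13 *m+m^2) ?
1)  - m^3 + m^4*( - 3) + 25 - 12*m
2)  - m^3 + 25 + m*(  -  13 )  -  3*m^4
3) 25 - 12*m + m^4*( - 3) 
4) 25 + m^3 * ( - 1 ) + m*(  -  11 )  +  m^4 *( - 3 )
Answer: 1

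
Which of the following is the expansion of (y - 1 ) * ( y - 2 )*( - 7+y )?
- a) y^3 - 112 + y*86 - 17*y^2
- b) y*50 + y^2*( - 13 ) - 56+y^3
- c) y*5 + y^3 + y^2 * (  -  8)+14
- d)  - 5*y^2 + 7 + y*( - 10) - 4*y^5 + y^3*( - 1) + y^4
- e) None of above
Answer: e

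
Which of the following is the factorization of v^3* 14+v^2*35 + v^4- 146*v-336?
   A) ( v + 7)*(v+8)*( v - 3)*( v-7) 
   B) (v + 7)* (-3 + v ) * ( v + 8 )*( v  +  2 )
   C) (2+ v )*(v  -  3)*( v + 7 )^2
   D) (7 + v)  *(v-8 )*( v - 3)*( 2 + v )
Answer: B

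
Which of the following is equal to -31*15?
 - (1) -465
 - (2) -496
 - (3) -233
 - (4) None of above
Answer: 1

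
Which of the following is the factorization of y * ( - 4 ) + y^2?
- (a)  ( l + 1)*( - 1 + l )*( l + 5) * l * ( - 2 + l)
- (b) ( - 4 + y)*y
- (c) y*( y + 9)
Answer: b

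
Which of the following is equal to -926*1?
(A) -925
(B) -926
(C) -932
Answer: B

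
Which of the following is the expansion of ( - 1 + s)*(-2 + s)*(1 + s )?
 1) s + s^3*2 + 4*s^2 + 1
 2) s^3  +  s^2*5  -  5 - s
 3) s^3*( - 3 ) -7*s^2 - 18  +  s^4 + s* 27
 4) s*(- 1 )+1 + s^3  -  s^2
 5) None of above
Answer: 5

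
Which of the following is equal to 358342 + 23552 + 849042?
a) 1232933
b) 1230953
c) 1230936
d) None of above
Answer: c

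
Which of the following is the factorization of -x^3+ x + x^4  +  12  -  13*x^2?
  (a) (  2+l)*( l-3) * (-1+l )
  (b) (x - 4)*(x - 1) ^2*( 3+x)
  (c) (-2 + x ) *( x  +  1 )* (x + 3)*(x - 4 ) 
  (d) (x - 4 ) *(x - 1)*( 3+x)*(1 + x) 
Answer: d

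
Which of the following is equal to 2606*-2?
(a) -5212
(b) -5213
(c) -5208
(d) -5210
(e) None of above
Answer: a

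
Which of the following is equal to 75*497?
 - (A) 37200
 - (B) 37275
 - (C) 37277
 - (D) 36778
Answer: B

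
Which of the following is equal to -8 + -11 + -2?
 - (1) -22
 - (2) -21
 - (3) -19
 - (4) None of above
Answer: 2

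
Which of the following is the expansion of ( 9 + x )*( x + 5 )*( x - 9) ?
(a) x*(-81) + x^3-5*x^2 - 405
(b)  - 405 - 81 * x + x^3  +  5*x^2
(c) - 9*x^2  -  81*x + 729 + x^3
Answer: b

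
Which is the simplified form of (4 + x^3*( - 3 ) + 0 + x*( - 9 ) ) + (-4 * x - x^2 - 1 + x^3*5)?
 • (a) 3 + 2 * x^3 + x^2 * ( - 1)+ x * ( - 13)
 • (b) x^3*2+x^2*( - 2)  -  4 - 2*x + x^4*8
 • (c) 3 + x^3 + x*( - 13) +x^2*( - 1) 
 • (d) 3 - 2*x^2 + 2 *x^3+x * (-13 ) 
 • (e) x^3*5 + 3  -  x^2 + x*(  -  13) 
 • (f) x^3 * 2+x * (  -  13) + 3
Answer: a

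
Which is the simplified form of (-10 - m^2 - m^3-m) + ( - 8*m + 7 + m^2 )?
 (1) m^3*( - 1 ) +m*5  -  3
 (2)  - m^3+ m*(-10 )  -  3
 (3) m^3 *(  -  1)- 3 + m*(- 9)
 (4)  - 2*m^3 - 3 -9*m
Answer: 3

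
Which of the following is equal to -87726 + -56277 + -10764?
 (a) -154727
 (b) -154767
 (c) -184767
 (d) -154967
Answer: b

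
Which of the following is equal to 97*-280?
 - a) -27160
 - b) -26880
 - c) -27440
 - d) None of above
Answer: a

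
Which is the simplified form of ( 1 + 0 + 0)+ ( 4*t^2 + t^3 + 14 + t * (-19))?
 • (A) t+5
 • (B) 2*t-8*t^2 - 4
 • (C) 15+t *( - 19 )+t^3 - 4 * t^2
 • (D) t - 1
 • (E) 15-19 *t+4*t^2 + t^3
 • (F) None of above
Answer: E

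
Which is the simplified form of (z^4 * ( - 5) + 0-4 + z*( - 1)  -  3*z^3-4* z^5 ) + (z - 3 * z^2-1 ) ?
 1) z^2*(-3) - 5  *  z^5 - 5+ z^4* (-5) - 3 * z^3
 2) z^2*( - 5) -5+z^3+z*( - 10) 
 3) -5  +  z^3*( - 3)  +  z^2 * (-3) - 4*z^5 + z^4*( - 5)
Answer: 3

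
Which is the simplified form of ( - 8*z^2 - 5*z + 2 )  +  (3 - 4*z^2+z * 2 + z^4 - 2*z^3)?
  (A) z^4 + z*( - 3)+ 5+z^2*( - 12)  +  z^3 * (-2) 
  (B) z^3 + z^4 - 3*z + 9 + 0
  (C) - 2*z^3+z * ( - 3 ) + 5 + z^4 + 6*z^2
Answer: A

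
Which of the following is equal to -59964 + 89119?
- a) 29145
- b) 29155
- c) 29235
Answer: b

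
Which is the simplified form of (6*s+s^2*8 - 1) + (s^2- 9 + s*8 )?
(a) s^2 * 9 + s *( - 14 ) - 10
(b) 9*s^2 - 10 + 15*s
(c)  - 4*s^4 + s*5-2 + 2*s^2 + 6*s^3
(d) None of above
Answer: d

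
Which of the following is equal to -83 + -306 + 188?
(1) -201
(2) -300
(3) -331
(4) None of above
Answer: 1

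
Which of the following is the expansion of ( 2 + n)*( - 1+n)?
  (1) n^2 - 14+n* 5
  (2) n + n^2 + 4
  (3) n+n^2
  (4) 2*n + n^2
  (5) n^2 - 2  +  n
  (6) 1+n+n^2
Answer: 5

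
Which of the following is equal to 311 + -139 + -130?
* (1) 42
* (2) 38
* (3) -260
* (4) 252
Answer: 1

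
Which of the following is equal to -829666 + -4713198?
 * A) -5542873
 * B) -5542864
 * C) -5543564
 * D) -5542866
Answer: B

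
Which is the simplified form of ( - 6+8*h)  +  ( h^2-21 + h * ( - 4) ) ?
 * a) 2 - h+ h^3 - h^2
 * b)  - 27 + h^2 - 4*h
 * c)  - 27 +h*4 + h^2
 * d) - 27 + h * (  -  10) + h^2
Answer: c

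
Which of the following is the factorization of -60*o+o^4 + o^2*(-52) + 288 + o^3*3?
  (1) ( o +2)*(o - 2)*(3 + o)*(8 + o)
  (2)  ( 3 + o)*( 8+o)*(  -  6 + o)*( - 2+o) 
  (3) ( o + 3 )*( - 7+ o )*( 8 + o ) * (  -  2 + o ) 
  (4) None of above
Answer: 2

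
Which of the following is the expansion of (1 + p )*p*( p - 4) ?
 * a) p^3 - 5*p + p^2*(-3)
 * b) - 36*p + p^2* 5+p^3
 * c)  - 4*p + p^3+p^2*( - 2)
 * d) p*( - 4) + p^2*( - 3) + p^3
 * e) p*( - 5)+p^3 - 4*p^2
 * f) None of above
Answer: d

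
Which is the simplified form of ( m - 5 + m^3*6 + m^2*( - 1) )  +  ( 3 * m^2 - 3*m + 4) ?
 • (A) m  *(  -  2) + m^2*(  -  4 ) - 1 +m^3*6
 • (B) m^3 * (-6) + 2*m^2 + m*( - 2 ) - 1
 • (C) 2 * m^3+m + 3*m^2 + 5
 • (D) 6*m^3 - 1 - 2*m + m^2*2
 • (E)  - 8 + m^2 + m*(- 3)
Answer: D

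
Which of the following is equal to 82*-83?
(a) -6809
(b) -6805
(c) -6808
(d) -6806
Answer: d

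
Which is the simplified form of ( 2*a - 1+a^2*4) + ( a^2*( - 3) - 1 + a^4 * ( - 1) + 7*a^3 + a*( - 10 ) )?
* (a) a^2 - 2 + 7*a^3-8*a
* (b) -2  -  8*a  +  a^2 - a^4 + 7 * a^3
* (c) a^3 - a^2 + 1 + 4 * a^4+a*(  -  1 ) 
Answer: b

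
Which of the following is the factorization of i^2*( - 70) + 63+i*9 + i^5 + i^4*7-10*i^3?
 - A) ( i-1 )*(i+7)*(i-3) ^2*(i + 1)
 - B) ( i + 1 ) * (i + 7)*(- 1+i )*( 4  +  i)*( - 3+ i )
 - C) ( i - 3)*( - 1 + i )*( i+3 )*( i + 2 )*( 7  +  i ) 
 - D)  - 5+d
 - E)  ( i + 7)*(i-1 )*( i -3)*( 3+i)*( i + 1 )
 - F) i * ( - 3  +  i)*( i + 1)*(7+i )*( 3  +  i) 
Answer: E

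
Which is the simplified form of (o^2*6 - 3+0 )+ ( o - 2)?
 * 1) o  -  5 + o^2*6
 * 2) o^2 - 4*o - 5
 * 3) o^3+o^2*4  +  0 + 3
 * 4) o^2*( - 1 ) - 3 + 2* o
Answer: 1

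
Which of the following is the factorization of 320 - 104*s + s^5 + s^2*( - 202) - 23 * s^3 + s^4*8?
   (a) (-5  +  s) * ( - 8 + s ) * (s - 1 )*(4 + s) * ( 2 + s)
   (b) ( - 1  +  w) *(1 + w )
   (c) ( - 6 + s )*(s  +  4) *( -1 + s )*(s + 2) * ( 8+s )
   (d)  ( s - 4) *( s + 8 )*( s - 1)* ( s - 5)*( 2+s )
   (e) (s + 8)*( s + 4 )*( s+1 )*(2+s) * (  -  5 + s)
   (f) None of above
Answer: f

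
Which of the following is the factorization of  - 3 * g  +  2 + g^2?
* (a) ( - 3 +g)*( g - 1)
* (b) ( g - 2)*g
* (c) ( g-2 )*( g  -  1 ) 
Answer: c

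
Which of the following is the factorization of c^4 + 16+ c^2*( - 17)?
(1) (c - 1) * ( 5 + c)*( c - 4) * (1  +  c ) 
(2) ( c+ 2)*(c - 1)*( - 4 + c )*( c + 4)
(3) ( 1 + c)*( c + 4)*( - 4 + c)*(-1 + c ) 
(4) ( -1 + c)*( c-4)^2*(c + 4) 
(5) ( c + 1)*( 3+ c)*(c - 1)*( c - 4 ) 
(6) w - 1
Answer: 3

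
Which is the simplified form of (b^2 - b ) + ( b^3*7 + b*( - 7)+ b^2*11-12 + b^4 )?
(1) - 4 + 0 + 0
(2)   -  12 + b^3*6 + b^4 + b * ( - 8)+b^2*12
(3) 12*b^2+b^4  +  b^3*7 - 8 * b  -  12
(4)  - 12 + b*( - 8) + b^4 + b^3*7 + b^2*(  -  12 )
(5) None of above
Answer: 3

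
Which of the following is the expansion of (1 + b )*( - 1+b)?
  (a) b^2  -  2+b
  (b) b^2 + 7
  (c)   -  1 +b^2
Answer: c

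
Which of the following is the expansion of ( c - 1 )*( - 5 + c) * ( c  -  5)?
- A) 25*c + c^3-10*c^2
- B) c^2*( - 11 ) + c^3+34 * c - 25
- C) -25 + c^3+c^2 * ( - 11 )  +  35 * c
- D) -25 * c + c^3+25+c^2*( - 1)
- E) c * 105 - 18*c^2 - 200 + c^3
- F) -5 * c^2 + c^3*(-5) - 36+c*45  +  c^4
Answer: C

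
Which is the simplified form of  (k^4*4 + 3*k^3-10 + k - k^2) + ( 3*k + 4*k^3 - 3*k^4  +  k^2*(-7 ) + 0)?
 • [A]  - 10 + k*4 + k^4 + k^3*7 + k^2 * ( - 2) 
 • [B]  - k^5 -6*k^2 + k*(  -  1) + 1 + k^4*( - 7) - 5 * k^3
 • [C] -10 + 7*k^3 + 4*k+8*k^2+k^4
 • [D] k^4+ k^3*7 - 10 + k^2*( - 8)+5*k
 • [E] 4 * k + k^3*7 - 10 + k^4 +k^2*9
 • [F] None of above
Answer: F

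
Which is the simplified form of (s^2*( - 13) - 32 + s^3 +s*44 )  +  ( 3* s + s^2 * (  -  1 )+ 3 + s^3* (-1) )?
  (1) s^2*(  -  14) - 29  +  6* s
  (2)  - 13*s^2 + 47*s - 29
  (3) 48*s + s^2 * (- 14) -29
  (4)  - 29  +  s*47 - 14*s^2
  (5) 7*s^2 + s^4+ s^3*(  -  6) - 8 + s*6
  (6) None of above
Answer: 4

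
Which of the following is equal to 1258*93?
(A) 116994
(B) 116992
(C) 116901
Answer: A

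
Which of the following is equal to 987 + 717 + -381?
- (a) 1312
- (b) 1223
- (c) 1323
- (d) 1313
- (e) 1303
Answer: c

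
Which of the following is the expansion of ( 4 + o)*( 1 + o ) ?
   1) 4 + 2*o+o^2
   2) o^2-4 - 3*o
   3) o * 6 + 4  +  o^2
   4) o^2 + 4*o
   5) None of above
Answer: 5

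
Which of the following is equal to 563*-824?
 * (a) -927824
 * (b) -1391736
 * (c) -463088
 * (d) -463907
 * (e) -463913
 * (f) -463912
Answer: f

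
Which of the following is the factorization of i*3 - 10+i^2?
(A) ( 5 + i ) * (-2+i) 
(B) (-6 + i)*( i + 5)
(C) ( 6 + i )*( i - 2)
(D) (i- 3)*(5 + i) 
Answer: A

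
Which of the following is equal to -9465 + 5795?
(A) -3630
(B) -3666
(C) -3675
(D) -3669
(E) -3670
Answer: E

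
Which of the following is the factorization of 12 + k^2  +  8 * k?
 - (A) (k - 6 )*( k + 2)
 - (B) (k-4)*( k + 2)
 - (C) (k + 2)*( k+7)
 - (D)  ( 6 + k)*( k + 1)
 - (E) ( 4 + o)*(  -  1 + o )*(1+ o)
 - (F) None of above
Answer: F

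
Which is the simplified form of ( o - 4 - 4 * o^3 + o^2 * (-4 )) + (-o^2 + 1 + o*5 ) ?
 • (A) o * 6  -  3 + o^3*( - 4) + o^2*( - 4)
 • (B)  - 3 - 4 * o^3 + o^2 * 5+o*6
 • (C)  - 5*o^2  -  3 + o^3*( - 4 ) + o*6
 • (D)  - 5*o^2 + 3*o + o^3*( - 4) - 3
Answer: C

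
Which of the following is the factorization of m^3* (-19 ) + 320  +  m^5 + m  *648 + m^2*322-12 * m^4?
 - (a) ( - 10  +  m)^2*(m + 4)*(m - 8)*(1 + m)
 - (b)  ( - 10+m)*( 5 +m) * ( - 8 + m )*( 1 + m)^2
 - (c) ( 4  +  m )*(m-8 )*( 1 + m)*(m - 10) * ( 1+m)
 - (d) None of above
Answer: c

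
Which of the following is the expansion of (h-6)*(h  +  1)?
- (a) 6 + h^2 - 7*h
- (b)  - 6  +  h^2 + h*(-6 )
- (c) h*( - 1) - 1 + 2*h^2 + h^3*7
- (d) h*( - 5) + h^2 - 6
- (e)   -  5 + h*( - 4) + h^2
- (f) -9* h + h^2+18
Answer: d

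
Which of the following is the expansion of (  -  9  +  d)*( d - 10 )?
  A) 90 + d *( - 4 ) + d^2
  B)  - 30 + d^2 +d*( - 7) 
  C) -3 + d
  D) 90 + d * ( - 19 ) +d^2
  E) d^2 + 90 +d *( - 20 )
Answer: D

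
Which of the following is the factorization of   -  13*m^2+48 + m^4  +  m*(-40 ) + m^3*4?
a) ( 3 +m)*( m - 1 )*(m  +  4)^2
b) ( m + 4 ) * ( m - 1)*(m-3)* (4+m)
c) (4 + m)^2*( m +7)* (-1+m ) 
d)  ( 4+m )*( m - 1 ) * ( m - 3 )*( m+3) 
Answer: b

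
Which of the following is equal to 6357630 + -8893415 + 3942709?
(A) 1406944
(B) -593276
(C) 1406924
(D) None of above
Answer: C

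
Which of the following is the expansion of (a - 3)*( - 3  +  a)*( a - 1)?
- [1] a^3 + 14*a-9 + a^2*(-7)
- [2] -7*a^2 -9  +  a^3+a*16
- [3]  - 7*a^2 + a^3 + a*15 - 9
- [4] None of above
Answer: 3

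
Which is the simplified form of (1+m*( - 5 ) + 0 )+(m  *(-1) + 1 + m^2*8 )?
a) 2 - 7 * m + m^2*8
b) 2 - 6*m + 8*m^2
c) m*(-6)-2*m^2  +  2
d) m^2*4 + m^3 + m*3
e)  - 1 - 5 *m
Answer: b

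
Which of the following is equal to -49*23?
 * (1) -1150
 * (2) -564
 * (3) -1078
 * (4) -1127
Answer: 4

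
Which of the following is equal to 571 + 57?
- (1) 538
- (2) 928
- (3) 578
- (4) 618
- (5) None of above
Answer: 5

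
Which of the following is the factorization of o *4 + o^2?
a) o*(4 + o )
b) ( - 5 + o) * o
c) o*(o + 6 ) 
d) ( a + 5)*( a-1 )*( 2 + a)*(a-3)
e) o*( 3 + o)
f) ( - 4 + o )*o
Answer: a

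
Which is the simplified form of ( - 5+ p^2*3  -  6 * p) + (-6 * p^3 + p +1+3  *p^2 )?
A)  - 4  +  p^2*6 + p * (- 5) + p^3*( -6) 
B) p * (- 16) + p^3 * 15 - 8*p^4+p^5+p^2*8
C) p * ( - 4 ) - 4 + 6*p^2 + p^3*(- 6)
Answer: A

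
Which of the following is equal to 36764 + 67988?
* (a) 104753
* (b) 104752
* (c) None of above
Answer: b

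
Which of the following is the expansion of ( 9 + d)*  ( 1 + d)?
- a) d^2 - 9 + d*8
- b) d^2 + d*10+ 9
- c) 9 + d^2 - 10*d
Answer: b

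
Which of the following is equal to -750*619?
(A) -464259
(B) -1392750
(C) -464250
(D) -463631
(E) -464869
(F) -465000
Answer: C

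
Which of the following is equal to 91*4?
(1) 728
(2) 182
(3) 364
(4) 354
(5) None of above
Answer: 3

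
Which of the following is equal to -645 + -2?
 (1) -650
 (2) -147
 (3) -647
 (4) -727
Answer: 3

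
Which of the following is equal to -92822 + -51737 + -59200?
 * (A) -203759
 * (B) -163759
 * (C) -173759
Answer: A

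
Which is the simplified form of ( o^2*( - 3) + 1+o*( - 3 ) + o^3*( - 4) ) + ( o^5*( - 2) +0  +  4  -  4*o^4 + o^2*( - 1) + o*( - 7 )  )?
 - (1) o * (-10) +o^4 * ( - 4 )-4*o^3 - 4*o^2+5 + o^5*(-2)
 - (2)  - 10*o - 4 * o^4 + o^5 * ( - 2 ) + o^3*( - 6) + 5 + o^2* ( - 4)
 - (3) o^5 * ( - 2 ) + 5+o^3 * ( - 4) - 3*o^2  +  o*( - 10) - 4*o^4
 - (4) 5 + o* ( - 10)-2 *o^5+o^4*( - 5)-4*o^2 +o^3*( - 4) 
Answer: 1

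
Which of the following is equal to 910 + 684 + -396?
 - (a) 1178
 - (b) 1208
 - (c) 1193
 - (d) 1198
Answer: d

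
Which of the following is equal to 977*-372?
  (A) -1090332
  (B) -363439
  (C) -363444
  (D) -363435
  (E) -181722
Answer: C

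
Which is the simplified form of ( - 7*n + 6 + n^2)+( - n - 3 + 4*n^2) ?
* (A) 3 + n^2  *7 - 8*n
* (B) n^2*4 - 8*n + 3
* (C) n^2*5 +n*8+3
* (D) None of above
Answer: D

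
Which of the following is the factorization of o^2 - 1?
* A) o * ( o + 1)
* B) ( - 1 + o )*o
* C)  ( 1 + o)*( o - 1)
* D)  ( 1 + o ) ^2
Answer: C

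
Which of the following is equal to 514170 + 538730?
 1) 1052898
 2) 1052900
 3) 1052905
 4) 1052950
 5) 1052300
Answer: 2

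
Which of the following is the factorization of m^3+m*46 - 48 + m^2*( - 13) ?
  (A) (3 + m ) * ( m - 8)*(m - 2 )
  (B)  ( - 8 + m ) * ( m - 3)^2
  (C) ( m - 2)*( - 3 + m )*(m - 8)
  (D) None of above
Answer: C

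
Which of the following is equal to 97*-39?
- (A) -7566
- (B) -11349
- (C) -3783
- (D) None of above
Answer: C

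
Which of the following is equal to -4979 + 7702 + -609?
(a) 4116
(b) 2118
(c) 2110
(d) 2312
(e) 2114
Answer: e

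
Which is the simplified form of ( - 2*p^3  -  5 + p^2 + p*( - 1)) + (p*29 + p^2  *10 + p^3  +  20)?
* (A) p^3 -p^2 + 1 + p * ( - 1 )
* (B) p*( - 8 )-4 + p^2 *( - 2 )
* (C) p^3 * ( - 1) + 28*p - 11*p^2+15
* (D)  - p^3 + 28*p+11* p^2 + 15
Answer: D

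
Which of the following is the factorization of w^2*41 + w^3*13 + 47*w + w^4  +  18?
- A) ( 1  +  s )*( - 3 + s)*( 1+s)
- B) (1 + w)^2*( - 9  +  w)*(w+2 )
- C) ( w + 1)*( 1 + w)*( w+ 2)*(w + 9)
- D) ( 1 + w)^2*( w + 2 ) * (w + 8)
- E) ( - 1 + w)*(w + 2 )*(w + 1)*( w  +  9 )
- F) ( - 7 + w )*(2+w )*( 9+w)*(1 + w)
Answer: C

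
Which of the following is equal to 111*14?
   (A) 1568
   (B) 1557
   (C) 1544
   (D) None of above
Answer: D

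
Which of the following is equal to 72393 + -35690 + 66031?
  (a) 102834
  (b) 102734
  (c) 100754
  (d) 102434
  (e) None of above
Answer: b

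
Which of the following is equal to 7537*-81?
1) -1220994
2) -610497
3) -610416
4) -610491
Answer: 2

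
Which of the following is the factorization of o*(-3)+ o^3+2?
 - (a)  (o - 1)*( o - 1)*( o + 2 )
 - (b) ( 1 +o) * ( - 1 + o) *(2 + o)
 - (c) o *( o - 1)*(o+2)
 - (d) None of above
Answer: a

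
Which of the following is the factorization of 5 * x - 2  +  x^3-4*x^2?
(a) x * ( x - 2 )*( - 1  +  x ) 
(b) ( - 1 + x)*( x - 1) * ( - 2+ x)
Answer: b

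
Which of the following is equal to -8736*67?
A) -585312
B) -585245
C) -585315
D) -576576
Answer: A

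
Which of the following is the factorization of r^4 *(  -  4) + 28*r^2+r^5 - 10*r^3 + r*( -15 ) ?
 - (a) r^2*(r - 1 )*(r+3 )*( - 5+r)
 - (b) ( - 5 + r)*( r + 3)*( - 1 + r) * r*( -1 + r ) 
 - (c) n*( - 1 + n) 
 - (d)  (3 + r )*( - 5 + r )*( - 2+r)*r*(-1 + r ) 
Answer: b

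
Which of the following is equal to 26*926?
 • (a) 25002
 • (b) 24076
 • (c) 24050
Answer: b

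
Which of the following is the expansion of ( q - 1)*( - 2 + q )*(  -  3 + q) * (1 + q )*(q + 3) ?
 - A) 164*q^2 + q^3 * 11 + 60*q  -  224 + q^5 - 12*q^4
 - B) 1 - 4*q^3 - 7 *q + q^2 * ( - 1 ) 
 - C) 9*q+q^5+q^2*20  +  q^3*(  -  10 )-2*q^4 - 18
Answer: C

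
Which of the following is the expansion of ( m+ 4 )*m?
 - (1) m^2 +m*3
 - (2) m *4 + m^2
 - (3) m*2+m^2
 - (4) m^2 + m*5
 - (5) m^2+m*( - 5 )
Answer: 2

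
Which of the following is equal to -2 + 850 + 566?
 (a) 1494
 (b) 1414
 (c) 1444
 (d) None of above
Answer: b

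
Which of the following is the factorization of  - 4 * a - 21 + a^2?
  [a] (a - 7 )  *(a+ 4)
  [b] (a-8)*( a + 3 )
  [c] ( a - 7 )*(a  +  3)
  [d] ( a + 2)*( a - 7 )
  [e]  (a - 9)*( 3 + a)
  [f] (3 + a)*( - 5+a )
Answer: c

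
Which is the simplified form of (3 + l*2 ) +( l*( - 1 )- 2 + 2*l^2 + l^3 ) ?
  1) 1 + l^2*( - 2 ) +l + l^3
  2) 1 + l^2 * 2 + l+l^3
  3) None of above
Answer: 2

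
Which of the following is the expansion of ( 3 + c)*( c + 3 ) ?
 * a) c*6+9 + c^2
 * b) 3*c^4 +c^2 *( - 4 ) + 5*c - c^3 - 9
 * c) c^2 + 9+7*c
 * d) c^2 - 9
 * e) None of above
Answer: a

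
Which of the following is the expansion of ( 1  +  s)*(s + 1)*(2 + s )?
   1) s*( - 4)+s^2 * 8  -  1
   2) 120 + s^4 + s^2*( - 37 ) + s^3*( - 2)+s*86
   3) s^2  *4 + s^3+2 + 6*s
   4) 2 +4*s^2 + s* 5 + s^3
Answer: 4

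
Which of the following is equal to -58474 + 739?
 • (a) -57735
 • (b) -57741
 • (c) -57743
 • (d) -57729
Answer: a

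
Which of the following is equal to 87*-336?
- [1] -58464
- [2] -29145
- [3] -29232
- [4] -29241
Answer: 3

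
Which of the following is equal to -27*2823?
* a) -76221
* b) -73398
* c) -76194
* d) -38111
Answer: a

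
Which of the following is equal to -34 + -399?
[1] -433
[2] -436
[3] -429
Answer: 1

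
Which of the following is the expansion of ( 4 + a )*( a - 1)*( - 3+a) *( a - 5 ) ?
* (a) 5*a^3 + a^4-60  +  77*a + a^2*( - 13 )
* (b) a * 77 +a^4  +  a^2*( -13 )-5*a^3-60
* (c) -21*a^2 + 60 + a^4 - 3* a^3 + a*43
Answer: b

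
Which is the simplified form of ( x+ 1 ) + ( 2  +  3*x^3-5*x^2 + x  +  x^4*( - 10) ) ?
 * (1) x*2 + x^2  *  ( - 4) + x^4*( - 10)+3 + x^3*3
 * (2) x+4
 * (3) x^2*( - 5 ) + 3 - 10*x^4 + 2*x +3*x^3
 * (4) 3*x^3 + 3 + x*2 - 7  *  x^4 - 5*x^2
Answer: 3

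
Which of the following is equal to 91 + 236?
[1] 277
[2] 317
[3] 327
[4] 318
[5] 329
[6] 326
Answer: 3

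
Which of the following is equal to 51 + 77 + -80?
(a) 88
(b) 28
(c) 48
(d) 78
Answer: c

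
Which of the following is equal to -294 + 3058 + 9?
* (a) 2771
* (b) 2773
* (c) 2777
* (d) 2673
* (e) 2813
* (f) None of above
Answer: b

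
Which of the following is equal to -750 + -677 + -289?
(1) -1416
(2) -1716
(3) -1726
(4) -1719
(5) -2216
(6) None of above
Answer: 2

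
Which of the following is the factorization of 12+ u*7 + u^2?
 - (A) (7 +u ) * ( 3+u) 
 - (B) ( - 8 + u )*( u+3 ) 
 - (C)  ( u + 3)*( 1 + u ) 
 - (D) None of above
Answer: D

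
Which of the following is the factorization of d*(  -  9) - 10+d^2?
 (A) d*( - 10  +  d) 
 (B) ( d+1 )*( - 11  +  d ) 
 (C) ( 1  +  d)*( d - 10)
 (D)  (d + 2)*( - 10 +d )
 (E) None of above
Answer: C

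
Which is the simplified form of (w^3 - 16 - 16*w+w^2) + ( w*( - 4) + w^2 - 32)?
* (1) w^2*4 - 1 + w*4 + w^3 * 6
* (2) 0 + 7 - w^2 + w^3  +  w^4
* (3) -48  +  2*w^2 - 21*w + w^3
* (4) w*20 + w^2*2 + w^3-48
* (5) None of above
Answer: 5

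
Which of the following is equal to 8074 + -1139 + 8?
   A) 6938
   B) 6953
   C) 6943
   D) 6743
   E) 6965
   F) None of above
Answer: C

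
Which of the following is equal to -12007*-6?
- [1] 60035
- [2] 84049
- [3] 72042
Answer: 3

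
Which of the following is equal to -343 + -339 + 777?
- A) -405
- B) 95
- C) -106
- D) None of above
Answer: B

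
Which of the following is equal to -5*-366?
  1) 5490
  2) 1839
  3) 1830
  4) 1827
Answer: 3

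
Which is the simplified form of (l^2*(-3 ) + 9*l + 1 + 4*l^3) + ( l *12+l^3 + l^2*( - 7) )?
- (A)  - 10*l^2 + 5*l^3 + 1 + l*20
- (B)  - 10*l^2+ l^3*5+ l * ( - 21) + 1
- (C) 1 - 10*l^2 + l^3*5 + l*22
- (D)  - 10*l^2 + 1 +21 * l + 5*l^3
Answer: D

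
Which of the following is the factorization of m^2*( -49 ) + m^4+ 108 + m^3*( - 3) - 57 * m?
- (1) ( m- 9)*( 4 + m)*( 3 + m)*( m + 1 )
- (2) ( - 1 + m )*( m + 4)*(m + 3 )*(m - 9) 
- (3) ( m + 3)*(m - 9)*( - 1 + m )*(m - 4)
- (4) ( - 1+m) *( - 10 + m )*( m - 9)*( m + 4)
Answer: 2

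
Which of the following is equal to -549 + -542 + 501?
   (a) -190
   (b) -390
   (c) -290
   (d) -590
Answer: d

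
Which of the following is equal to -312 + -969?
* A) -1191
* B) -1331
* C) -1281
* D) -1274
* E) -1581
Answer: C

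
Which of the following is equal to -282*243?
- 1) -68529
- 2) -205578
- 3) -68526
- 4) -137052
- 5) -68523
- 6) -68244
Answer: 3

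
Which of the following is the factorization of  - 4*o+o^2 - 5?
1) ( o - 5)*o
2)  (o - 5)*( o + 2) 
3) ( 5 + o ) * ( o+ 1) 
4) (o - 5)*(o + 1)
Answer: 4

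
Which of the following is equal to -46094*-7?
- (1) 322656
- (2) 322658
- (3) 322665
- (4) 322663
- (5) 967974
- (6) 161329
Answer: 2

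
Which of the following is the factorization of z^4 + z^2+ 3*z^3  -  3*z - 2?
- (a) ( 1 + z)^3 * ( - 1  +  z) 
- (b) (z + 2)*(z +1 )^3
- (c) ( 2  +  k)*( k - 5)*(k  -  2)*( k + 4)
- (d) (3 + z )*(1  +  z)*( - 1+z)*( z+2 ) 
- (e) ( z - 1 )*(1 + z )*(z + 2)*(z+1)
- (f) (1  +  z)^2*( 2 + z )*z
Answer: e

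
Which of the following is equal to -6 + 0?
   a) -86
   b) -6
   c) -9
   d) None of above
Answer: b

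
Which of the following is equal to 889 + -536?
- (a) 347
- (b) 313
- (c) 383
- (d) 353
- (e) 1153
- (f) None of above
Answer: d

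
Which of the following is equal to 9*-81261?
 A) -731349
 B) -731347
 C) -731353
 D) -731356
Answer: A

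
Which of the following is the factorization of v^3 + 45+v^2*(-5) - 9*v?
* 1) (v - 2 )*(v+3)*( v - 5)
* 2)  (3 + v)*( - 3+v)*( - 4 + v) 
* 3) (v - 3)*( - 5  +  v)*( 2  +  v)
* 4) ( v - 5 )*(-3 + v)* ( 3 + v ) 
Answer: 4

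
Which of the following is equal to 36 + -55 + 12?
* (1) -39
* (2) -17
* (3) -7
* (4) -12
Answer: 3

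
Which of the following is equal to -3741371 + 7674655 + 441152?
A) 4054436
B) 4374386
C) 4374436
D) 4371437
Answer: C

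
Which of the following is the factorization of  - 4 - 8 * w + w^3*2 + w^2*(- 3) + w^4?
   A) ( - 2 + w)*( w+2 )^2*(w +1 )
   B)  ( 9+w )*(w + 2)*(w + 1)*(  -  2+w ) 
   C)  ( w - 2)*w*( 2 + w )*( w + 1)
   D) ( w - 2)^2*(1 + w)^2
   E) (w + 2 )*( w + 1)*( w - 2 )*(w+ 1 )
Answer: E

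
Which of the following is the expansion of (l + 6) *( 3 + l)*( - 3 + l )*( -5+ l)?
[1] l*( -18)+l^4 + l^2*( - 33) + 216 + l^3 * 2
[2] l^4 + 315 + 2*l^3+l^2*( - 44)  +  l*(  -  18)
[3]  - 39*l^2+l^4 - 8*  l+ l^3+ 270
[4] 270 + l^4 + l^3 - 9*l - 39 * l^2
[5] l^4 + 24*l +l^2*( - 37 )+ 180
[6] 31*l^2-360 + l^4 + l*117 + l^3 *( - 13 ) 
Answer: 4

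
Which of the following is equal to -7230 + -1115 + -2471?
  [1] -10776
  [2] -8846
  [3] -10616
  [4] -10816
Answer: 4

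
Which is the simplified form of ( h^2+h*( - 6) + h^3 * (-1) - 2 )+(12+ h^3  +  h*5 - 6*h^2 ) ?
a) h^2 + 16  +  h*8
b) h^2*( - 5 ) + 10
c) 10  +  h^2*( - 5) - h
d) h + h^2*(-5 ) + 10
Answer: c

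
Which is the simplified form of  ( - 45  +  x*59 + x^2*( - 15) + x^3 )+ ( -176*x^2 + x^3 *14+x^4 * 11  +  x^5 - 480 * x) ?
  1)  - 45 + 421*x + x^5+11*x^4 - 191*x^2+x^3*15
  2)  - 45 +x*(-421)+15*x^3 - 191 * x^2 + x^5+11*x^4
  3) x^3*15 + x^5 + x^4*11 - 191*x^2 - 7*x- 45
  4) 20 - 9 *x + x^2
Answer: 2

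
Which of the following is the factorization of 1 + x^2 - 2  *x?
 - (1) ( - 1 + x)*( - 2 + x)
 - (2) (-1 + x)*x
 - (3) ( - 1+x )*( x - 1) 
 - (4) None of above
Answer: 3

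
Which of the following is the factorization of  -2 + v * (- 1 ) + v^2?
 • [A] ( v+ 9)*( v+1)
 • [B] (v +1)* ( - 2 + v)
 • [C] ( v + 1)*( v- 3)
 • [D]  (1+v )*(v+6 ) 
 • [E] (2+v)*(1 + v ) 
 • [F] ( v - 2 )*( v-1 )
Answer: B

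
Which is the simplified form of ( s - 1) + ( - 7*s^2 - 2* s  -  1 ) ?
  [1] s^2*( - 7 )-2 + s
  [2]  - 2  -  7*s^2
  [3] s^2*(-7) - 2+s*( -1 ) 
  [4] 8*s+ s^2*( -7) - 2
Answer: 3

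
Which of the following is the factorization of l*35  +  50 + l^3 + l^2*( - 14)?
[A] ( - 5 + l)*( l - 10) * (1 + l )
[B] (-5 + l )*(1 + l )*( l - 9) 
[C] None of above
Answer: A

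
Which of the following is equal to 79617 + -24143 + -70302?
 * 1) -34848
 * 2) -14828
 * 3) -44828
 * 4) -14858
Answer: 2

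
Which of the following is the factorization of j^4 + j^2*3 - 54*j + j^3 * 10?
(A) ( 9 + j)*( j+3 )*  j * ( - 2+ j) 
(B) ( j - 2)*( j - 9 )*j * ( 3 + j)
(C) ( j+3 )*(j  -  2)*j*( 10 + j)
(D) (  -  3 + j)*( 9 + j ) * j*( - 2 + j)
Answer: A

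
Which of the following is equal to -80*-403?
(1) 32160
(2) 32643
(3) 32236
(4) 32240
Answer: 4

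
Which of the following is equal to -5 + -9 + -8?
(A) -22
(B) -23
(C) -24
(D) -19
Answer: A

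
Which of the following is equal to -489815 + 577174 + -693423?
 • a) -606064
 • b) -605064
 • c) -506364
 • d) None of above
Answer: a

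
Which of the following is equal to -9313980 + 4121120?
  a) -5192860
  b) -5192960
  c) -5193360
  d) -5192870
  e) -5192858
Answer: a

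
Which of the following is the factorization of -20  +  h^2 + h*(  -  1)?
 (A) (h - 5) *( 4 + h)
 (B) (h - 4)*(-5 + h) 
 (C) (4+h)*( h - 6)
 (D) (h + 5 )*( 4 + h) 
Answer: A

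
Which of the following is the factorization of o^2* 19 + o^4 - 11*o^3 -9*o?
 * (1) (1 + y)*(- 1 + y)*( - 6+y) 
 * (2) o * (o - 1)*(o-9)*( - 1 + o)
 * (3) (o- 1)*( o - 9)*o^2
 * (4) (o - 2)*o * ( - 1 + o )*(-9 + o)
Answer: 2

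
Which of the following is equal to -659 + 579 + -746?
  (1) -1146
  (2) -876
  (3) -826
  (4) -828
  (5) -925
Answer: 3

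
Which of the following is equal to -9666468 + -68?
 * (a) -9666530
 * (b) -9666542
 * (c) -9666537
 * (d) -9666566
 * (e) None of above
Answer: e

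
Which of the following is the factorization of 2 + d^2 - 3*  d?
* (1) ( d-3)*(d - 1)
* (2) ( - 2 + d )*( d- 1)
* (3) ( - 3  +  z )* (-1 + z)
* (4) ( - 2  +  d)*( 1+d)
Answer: 2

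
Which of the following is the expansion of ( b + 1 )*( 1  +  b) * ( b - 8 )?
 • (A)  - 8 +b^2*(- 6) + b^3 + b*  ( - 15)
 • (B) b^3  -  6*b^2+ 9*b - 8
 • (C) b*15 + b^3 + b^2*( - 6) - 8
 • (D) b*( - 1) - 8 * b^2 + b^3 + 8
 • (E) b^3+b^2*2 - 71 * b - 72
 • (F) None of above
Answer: A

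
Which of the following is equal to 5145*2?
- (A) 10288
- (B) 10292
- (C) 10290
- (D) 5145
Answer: C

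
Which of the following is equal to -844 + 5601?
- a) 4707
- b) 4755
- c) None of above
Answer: c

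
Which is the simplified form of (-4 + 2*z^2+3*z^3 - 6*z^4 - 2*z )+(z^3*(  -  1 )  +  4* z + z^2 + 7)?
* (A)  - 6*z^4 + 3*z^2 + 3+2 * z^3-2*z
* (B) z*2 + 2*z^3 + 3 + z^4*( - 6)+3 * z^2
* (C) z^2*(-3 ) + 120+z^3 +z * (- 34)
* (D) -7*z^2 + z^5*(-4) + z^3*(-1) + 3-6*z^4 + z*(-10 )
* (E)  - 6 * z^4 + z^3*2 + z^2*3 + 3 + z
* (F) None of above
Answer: B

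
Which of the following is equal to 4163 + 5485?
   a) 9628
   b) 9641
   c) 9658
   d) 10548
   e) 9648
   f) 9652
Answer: e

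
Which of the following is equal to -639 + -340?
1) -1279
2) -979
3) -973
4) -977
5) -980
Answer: 2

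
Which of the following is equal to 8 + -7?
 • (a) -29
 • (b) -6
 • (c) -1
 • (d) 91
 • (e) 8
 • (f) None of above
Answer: f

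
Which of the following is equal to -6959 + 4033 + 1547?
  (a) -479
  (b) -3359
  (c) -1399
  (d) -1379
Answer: d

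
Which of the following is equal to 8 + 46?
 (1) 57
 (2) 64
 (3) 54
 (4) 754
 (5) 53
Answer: 3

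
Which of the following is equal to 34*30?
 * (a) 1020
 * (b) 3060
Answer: a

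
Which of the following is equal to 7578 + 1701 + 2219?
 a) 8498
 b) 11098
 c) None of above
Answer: c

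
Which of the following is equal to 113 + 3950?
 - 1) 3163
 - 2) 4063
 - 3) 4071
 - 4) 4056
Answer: 2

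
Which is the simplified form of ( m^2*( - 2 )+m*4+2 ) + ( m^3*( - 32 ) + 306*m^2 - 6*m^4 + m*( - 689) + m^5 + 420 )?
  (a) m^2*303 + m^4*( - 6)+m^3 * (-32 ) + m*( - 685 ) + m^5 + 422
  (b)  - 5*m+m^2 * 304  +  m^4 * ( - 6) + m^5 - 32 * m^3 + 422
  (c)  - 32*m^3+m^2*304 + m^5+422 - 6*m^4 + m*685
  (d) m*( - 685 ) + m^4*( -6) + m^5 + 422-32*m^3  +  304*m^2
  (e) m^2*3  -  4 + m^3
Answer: d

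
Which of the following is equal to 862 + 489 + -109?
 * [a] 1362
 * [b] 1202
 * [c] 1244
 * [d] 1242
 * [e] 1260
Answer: d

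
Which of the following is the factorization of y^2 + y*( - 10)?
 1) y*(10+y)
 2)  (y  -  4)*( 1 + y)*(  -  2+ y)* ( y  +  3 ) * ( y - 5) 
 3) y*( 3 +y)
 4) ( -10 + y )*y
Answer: 4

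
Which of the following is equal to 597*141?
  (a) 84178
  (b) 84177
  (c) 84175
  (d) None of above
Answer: b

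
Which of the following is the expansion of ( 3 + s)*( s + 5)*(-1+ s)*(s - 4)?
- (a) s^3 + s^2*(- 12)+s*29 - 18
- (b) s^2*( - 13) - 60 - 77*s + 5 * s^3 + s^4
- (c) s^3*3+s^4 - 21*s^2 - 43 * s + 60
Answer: c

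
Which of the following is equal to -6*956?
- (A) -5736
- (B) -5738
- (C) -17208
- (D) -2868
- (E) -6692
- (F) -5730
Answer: A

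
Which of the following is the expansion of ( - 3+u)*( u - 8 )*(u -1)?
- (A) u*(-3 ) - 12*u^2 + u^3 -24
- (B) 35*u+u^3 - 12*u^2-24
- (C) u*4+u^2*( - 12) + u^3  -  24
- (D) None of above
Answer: B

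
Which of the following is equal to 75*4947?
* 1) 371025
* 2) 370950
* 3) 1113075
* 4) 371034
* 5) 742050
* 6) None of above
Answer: 1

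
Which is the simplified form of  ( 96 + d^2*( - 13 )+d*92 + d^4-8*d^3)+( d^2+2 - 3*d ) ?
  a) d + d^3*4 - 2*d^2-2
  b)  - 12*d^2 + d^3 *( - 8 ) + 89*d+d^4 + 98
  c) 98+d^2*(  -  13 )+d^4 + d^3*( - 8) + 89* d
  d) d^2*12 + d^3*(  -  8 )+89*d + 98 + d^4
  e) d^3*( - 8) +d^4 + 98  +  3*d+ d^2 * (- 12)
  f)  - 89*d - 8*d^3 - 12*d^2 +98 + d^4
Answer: b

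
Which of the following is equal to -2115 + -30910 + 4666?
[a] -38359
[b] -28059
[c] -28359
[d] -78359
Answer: c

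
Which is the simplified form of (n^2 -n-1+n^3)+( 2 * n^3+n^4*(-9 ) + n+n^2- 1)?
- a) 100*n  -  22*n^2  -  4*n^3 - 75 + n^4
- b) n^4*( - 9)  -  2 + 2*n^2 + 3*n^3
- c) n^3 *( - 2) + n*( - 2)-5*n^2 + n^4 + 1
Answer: b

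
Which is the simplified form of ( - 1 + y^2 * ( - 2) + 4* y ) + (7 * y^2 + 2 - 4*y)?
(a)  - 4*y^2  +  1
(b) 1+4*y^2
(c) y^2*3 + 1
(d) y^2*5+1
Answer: d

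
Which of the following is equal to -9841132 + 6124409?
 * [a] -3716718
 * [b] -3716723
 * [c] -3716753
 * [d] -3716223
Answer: b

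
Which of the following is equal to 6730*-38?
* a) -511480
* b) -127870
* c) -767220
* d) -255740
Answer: d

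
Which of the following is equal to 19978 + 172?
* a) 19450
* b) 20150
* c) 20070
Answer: b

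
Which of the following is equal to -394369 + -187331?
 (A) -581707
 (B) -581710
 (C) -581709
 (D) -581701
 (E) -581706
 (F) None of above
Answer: F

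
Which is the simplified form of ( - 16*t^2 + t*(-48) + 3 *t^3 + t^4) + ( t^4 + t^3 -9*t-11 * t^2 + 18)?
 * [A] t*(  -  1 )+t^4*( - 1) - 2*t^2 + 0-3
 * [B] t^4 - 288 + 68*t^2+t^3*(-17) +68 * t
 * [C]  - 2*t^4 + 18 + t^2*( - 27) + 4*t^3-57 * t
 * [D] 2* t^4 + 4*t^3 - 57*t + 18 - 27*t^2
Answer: D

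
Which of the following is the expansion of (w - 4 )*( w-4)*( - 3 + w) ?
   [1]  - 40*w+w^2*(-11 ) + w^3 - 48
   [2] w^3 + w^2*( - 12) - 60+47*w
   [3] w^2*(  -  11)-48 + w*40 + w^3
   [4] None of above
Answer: 3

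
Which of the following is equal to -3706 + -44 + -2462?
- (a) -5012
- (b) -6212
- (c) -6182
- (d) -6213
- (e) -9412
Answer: b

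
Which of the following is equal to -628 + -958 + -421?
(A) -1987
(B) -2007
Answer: B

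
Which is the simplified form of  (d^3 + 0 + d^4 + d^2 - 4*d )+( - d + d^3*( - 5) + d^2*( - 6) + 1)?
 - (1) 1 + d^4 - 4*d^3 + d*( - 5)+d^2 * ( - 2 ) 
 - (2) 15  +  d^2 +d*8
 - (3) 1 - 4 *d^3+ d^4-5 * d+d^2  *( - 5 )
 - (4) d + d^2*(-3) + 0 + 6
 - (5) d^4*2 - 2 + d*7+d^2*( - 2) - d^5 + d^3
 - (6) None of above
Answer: 3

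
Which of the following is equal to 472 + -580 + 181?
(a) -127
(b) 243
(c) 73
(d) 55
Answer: c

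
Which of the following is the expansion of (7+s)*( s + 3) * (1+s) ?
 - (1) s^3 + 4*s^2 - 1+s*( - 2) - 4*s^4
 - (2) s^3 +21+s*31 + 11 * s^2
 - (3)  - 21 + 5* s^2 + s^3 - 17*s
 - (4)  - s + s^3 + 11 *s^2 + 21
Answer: 2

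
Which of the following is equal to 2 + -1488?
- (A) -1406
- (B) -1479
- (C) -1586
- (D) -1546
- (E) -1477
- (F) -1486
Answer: F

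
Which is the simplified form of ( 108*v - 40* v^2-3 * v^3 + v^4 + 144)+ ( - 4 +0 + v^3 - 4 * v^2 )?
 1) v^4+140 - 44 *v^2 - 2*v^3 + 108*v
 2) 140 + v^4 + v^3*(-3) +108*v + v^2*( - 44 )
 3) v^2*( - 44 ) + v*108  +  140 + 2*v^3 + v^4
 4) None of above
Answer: 1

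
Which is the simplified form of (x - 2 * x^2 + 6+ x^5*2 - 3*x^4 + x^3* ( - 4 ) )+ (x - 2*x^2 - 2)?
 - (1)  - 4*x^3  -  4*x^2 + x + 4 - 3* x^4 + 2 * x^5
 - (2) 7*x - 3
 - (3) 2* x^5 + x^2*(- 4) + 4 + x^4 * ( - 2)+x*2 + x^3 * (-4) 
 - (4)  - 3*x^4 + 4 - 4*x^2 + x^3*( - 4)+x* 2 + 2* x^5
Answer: 4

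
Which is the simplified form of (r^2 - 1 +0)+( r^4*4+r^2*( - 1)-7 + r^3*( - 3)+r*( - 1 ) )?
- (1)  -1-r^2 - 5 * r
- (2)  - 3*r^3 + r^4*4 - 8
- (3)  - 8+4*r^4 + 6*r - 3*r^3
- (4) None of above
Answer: 4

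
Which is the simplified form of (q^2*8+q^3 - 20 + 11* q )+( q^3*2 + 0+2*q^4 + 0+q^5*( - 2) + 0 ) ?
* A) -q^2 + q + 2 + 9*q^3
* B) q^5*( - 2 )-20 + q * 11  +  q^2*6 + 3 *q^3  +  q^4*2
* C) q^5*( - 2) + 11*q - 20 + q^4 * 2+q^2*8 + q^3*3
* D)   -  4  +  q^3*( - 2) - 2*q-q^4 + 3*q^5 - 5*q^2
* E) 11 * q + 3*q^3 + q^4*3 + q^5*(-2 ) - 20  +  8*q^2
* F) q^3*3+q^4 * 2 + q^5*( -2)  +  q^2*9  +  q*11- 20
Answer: C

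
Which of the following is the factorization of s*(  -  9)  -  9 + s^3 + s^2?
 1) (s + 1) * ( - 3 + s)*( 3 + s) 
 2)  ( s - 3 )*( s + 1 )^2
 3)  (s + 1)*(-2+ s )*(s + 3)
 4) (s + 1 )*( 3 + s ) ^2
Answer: 1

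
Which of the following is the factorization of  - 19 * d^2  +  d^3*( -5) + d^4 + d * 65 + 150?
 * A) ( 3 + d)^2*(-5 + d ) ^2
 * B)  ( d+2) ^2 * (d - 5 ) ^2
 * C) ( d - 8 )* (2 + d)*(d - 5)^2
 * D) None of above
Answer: D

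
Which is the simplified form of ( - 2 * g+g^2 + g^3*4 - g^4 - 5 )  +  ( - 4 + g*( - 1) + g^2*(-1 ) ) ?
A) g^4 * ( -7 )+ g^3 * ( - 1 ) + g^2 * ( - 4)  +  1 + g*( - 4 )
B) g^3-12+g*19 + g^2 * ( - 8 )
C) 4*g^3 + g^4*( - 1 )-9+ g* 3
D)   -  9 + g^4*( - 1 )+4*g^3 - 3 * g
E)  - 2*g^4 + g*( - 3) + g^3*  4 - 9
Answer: D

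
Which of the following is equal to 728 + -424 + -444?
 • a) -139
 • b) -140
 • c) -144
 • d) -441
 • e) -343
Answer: b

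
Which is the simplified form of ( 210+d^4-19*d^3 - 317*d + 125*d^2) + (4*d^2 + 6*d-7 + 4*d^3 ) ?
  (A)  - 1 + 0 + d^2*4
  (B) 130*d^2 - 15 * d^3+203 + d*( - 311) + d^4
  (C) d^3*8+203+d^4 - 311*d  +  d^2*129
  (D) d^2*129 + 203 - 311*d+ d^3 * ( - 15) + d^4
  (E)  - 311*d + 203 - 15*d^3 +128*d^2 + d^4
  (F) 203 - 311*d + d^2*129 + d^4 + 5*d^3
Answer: D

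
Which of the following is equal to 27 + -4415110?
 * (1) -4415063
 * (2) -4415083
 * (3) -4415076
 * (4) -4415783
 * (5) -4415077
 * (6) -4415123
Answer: 2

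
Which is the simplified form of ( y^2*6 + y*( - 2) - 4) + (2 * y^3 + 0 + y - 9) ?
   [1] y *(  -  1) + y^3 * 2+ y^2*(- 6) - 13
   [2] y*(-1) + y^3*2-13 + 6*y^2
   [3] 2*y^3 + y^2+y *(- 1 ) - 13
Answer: 2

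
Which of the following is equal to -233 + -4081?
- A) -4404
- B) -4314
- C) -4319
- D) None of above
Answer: B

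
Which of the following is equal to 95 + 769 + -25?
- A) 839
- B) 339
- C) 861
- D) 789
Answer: A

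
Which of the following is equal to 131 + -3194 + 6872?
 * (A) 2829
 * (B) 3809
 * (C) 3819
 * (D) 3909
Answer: B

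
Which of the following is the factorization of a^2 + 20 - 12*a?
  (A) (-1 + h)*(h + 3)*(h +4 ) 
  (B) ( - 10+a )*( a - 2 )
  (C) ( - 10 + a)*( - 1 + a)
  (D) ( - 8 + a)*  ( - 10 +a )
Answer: B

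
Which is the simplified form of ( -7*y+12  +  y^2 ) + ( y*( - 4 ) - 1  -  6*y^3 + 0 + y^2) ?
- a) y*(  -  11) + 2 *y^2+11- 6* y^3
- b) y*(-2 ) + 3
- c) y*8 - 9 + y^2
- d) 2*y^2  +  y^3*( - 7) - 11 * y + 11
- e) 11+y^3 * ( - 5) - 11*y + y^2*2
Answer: a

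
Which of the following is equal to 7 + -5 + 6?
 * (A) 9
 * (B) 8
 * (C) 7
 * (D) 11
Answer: B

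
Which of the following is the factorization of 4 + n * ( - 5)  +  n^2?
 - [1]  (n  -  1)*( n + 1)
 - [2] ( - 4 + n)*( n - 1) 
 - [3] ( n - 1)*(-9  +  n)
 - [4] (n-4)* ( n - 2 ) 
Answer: 2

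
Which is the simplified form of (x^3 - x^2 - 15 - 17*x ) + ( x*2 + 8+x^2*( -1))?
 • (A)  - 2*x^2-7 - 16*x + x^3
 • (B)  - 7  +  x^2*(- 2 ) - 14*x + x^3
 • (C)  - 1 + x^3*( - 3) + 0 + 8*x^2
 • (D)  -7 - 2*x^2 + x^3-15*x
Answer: D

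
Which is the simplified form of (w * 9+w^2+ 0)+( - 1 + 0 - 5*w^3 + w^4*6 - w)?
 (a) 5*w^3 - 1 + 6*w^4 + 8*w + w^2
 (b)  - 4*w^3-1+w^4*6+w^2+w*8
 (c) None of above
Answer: c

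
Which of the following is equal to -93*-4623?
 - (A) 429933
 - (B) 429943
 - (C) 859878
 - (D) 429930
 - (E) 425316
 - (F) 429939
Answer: F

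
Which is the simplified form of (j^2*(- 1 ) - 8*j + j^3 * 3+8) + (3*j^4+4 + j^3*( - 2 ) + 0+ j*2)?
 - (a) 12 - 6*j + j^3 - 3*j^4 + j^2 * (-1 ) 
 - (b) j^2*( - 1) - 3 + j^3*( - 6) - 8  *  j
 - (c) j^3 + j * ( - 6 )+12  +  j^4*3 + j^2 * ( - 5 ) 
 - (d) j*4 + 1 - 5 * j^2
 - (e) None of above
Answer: e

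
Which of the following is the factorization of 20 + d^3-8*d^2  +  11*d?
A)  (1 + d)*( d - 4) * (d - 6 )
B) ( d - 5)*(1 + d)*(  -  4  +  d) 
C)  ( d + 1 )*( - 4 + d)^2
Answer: B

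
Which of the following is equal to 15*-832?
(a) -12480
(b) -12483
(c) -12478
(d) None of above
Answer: a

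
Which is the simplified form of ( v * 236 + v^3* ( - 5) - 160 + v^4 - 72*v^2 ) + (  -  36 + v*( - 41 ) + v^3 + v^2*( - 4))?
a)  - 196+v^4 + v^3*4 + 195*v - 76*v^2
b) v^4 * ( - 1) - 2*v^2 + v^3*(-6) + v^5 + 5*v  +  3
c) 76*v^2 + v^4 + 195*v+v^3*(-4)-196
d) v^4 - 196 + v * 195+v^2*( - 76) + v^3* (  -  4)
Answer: d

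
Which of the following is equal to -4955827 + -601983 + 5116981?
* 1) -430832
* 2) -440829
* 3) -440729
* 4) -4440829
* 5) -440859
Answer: 2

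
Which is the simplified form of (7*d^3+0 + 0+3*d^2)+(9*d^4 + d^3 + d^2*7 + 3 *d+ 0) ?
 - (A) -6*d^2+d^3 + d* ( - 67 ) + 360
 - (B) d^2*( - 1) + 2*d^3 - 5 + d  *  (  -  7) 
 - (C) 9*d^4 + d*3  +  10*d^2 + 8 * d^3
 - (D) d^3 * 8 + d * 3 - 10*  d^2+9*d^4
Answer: C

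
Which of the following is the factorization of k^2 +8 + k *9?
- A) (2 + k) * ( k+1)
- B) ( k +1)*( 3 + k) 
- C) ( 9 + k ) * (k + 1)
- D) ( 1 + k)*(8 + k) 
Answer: D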